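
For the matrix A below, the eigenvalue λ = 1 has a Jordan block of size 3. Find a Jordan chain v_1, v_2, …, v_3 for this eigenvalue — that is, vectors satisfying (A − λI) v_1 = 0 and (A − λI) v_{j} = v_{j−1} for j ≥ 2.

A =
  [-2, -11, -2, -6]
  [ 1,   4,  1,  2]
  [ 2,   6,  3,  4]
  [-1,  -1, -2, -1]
A Jordan chain for λ = 1 of length 3:
v_1 = (-6, 2, 4, -2)ᵀ
v_2 = (-11, 3, 6, -1)ᵀ
v_3 = (0, 1, 0, 0)ᵀ

Let N = A − (1)·I. We want v_3 with N^3 v_3 = 0 but N^2 v_3 ≠ 0; then v_{j-1} := N · v_j for j = 3, …, 2.

Pick v_3 = (0, 1, 0, 0)ᵀ.
Then v_2 = N · v_3 = (-11, 3, 6, -1)ᵀ.
Then v_1 = N · v_2 = (-6, 2, 4, -2)ᵀ.

Sanity check: (A − (1)·I) v_1 = (0, 0, 0, 0)ᵀ = 0. ✓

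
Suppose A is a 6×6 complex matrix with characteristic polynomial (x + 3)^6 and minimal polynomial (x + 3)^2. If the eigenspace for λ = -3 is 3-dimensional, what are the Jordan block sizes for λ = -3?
Block sizes for λ = -3: [2, 2, 2]

Step 1 — from the characteristic polynomial, algebraic multiplicity of λ = -3 is 6. From dim ker(A − (-3)·I) = 3, there are exactly 3 Jordan blocks for λ = -3.
Step 2 — from the minimal polynomial, the factor (x + 3)^2 tells us the largest block for λ = -3 has size 2.
Step 3 — with total size 6, 3 blocks, and largest block 2, the block sizes (in nonincreasing order) are [2, 2, 2].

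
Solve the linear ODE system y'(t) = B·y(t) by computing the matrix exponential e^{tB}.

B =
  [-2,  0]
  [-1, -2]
e^{tB} =
  [exp(-2*t), 0]
  [-t*exp(-2*t), exp(-2*t)]

Strategy: write B = P · J · P⁻¹ where J is a Jordan canonical form, so e^{tB} = P · e^{tJ} · P⁻¹, and e^{tJ} can be computed block-by-block.

B has Jordan form
J =
  [-2,  1]
  [ 0, -2]
(up to reordering of blocks).

Per-block formulas:
  For a 2×2 Jordan block J_2(-2): exp(t · J_2(-2)) = e^(-2t)·(I + t·N), where N is the 2×2 nilpotent shift.

After assembling e^{tJ} and conjugating by P, we get:

e^{tB} =
  [exp(-2*t), 0]
  [-t*exp(-2*t), exp(-2*t)]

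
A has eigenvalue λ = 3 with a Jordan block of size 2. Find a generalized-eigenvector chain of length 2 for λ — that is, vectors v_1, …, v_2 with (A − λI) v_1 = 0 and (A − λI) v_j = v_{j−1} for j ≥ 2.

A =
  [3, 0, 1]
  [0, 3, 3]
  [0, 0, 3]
A Jordan chain for λ = 3 of length 2:
v_1 = (1, 3, 0)ᵀ
v_2 = (0, 0, 1)ᵀ

Let N = A − (3)·I. We want v_2 with N^2 v_2 = 0 but N^1 v_2 ≠ 0; then v_{j-1} := N · v_j for j = 2, …, 2.

Pick v_2 = (0, 0, 1)ᵀ.
Then v_1 = N · v_2 = (1, 3, 0)ᵀ.

Sanity check: (A − (3)·I) v_1 = (0, 0, 0)ᵀ = 0. ✓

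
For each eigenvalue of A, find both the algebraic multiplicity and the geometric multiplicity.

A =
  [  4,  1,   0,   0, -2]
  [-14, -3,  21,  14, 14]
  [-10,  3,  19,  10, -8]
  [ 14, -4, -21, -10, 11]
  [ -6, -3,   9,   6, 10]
λ = 4: alg = 5, geom = 2

Step 1 — factor the characteristic polynomial to read off the algebraic multiplicities:
  χ_A(x) = (x - 4)^5

Step 2 — compute geometric multiplicities via the rank-nullity identity g(λ) = n − rank(A − λI):
  rank(A − (4)·I) = 3, so dim ker(A − (4)·I) = n − 3 = 2

Summary:
  λ = 4: algebraic multiplicity = 5, geometric multiplicity = 2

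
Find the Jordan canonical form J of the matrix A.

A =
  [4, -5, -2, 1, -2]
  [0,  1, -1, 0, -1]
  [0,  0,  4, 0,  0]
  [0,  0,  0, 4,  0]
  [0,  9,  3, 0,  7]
J_3(4) ⊕ J_1(4) ⊕ J_1(4)

The characteristic polynomial is
  det(x·I − A) = x^5 - 20*x^4 + 160*x^3 - 640*x^2 + 1280*x - 1024 = (x - 4)^5

Eigenvalues and multiplicities (the geometric multiplicity of λ is n − rank(A − λI), which equals the number of Jordan blocks for λ):
  λ = 4: algebraic multiplicity = 5, geometric multiplicity = 3

Determining the block sizes for each eigenvalue:
  λ = 4: with am = 5 and gm = 3, the partition is not yet determined (e.g. several partitions of 5 into 3 parts exist). Let N = A − (4)·I. Computing rank(N^1) = 2, rank(N^2) = 1, rank(N^3) = 0; the number of blocks of size ≥ j is rank(N^{j−1}) − rank(N^j), giving [3, 1, 1]. So we have 1 block(s) of size 3, 2 block(s) of size 1 → block sizes [3, 1, 1]

Assembling the blocks gives a Jordan form
J =
  [4, 1, 0, 0, 0]
  [0, 4, 1, 0, 0]
  [0, 0, 4, 0, 0]
  [0, 0, 0, 4, 0]
  [0, 0, 0, 0, 4]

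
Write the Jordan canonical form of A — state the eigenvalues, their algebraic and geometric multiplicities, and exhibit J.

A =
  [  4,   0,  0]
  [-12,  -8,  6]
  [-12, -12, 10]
J_1(-2) ⊕ J_1(4) ⊕ J_1(4)

The characteristic polynomial is
  det(x·I − A) = x^3 - 6*x^2 + 32 = (x - 4)^2*(x + 2)

Eigenvalues and multiplicities (the geometric multiplicity of λ is n − rank(A − λI), which equals the number of Jordan blocks for λ):
  λ = -2: algebraic multiplicity = 1, geometric multiplicity = 1
  λ = 4: algebraic multiplicity = 2, geometric multiplicity = 2

Determining the block sizes for each eigenvalue:
  λ = -2: one block (gm = 1), so the single block has size am = 1 → block sizes [1]
  λ = 4: gm = am = 2, so every block has size 1 → block sizes [1, 1]

Assembling the blocks gives a Jordan form
J =
  [-2, 0, 0]
  [ 0, 4, 0]
  [ 0, 0, 4]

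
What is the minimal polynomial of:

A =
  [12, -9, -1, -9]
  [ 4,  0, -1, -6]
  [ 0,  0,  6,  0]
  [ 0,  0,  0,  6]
x^3 - 18*x^2 + 108*x - 216

The characteristic polynomial is χ_A(x) = (x - 6)^4, so the eigenvalues are known. The minimal polynomial is
  m_A(x) = Π_λ (x − λ)^{k_λ}
where k_λ is the size of the *largest* Jordan block for λ (equivalently, the smallest k with (A − λI)^k v = 0 for every generalised eigenvector v of λ).

  λ = 6: largest Jordan block has size 3, contributing (x − 6)^3

So m_A(x) = (x - 6)^3 = x^3 - 18*x^2 + 108*x - 216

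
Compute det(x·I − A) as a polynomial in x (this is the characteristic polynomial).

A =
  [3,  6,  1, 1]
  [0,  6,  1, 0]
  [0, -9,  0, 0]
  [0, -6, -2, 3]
x^4 - 12*x^3 + 54*x^2 - 108*x + 81

Expanding det(x·I − A) (e.g. by cofactor expansion or by noting that A is similar to its Jordan form J, which has the same characteristic polynomial as A) gives
  χ_A(x) = x^4 - 12*x^3 + 54*x^2 - 108*x + 81
which factors as (x - 3)^4. The eigenvalues (with algebraic multiplicities) are λ = 3 with multiplicity 4.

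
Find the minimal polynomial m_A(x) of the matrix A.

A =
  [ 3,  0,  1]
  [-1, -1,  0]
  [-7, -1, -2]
x^3

The characteristic polynomial is χ_A(x) = x^3, so the eigenvalues are known. The minimal polynomial is
  m_A(x) = Π_λ (x − λ)^{k_λ}
where k_λ is the size of the *largest* Jordan block for λ (equivalently, the smallest k with (A − λI)^k v = 0 for every generalised eigenvector v of λ).

  λ = 0: largest Jordan block has size 3, contributing (x − 0)^3

So m_A(x) = x^3 = x^3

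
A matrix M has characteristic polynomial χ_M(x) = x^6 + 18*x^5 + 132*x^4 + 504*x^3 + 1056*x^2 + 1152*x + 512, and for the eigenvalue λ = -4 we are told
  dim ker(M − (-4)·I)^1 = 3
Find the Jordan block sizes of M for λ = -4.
Block sizes for λ = -4: [1, 1, 1]

From the dimensions of kernels of powers, the number of Jordan blocks of size at least j is d_j − d_{j−1} where d_j = dim ker(N^j) (with d_0 = 0). Computing the differences gives [3].
The number of blocks of size exactly k is (#blocks of size ≥ k) − (#blocks of size ≥ k + 1), so the partition is: 3 block(s) of size 1.
In nonincreasing order the block sizes are [1, 1, 1].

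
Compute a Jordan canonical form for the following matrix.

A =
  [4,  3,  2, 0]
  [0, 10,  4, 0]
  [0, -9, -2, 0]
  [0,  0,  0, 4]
J_2(4) ⊕ J_1(4) ⊕ J_1(4)

The characteristic polynomial is
  det(x·I − A) = x^4 - 16*x^3 + 96*x^2 - 256*x + 256 = (x - 4)^4

Eigenvalues and multiplicities (the geometric multiplicity of λ is n − rank(A − λI), which equals the number of Jordan blocks for λ):
  λ = 4: algebraic multiplicity = 4, geometric multiplicity = 3

Determining the block sizes for each eigenvalue:
  λ = 4: 3 blocks summing to 4 forces exactly one block of size 2 and the rest size 1 → block sizes [2, 1, 1]

Assembling the blocks gives a Jordan form
J =
  [4, 1, 0, 0]
  [0, 4, 0, 0]
  [0, 0, 4, 0]
  [0, 0, 0, 4]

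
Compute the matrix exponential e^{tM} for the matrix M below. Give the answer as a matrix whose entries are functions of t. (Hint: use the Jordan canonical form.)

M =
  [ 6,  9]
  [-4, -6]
e^{tM} =
  [6*t + 1, 9*t]
  [-4*t, 1 - 6*t]

Strategy: write M = P · J · P⁻¹ where J is a Jordan canonical form, so e^{tM} = P · e^{tJ} · P⁻¹, and e^{tJ} can be computed block-by-block.

M has Jordan form
J =
  [0, 1]
  [0, 0]
(up to reordering of blocks).

Per-block formulas:
  For a 2×2 Jordan block J_2(0): exp(t · J_2(0)) = e^(0t)·(I + t·N), where N is the 2×2 nilpotent shift.

After assembling e^{tJ} and conjugating by P, we get:

e^{tM} =
  [6*t + 1, 9*t]
  [-4*t, 1 - 6*t]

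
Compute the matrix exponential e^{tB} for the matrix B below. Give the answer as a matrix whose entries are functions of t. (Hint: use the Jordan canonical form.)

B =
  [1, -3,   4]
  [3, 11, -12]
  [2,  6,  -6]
e^{tB} =
  [-t*exp(2*t) + exp(2*t), -3*t*exp(2*t), 4*t*exp(2*t)]
  [3*t*exp(2*t), 9*t*exp(2*t) + exp(2*t), -12*t*exp(2*t)]
  [2*t*exp(2*t), 6*t*exp(2*t), -8*t*exp(2*t) + exp(2*t)]

Strategy: write B = P · J · P⁻¹ where J is a Jordan canonical form, so e^{tB} = P · e^{tJ} · P⁻¹, and e^{tJ} can be computed block-by-block.

B has Jordan form
J =
  [2, 1, 0]
  [0, 2, 0]
  [0, 0, 2]
(up to reordering of blocks).

Per-block formulas:
  For a 1×1 block at λ = 2: exp(t · [2]) = [e^(2t)].
  For a 2×2 Jordan block J_2(2): exp(t · J_2(2)) = e^(2t)·(I + t·N), where N is the 2×2 nilpotent shift.

After assembling e^{tJ} and conjugating by P, we get:

e^{tB} =
  [-t*exp(2*t) + exp(2*t), -3*t*exp(2*t), 4*t*exp(2*t)]
  [3*t*exp(2*t), 9*t*exp(2*t) + exp(2*t), -12*t*exp(2*t)]
  [2*t*exp(2*t), 6*t*exp(2*t), -8*t*exp(2*t) + exp(2*t)]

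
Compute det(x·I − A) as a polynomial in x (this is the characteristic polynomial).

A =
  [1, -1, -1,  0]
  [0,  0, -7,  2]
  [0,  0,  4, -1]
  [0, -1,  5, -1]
x^4 - 4*x^3 + 6*x^2 - 4*x + 1

Expanding det(x·I − A) (e.g. by cofactor expansion or by noting that A is similar to its Jordan form J, which has the same characteristic polynomial as A) gives
  χ_A(x) = x^4 - 4*x^3 + 6*x^2 - 4*x + 1
which factors as (x - 1)^4. The eigenvalues (with algebraic multiplicities) are λ = 1 with multiplicity 4.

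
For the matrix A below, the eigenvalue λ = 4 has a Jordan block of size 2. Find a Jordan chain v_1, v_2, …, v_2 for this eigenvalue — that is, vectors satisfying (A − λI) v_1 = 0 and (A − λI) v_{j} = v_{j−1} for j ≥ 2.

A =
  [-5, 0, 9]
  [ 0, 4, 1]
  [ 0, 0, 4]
A Jordan chain for λ = 4 of length 2:
v_1 = (0, 1, 0)ᵀ
v_2 = (1, 0, 1)ᵀ

Let N = A − (4)·I. We want v_2 with N^2 v_2 = 0 but N^1 v_2 ≠ 0; then v_{j-1} := N · v_j for j = 2, …, 2.

Pick v_2 = (1, 0, 1)ᵀ.
Then v_1 = N · v_2 = (0, 1, 0)ᵀ.

Sanity check: (A − (4)·I) v_1 = (0, 0, 0)ᵀ = 0. ✓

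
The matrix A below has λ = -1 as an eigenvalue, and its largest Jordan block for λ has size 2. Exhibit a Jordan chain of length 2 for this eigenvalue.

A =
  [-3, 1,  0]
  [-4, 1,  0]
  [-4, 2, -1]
A Jordan chain for λ = -1 of length 2:
v_1 = (-2, -4, -4)ᵀ
v_2 = (1, 0, 0)ᵀ

Let N = A − (-1)·I. We want v_2 with N^2 v_2 = 0 but N^1 v_2 ≠ 0; then v_{j-1} := N · v_j for j = 2, …, 2.

Pick v_2 = (1, 0, 0)ᵀ.
Then v_1 = N · v_2 = (-2, -4, -4)ᵀ.

Sanity check: (A − (-1)·I) v_1 = (0, 0, 0)ᵀ = 0. ✓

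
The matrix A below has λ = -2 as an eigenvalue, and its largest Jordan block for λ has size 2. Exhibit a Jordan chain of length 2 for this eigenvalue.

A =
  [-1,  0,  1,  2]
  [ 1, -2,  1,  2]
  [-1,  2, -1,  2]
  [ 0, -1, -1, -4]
A Jordan chain for λ = -2 of length 2:
v_1 = (1, 1, -1, 0)ᵀ
v_2 = (1, 0, 0, 0)ᵀ

Let N = A − (-2)·I. We want v_2 with N^2 v_2 = 0 but N^1 v_2 ≠ 0; then v_{j-1} := N · v_j for j = 2, …, 2.

Pick v_2 = (1, 0, 0, 0)ᵀ.
Then v_1 = N · v_2 = (1, 1, -1, 0)ᵀ.

Sanity check: (A − (-2)·I) v_1 = (0, 0, 0, 0)ᵀ = 0. ✓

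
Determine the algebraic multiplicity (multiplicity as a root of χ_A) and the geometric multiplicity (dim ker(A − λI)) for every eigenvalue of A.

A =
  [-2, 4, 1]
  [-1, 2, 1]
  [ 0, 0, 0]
λ = 0: alg = 3, geom = 1

Step 1 — factor the characteristic polynomial to read off the algebraic multiplicities:
  χ_A(x) = x^3

Step 2 — compute geometric multiplicities via the rank-nullity identity g(λ) = n − rank(A − λI):
  rank(A − (0)·I) = 2, so dim ker(A − (0)·I) = n − 2 = 1

Summary:
  λ = 0: algebraic multiplicity = 3, geometric multiplicity = 1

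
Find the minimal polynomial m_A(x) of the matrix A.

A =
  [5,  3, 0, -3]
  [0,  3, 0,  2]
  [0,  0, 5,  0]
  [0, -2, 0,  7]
x^2 - 10*x + 25

The characteristic polynomial is χ_A(x) = (x - 5)^4, so the eigenvalues are known. The minimal polynomial is
  m_A(x) = Π_λ (x − λ)^{k_λ}
where k_λ is the size of the *largest* Jordan block for λ (equivalently, the smallest k with (A − λI)^k v = 0 for every generalised eigenvector v of λ).

  λ = 5: largest Jordan block has size 2, contributing (x − 5)^2

So m_A(x) = (x - 5)^2 = x^2 - 10*x + 25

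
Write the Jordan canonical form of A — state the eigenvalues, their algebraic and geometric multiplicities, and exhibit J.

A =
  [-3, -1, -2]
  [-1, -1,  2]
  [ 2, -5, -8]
J_3(-4)

The characteristic polynomial is
  det(x·I − A) = x^3 + 12*x^2 + 48*x + 64 = (x + 4)^3

Eigenvalues and multiplicities (the geometric multiplicity of λ is n − rank(A − λI), which equals the number of Jordan blocks for λ):
  λ = -4: algebraic multiplicity = 3, geometric multiplicity = 1

Determining the block sizes for each eigenvalue:
  λ = -4: one block (gm = 1), so the single block has size am = 3 → block sizes [3]

Assembling the blocks gives a Jordan form
J =
  [-4,  1,  0]
  [ 0, -4,  1]
  [ 0,  0, -4]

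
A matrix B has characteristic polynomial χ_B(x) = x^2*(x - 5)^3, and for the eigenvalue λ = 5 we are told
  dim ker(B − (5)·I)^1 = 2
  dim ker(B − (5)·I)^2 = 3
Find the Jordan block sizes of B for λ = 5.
Block sizes for λ = 5: [2, 1]

From the dimensions of kernels of powers, the number of Jordan blocks of size at least j is d_j − d_{j−1} where d_j = dim ker(N^j) (with d_0 = 0). Computing the differences gives [2, 1].
The number of blocks of size exactly k is (#blocks of size ≥ k) − (#blocks of size ≥ k + 1), so the partition is: 1 block(s) of size 1, 1 block(s) of size 2.
In nonincreasing order the block sizes are [2, 1].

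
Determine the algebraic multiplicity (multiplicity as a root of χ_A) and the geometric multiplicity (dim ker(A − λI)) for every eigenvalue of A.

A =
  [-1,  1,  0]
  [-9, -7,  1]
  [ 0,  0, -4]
λ = -4: alg = 3, geom = 1

Step 1 — factor the characteristic polynomial to read off the algebraic multiplicities:
  χ_A(x) = (x + 4)^3

Step 2 — compute geometric multiplicities via the rank-nullity identity g(λ) = n − rank(A − λI):
  rank(A − (-4)·I) = 2, so dim ker(A − (-4)·I) = n − 2 = 1

Summary:
  λ = -4: algebraic multiplicity = 3, geometric multiplicity = 1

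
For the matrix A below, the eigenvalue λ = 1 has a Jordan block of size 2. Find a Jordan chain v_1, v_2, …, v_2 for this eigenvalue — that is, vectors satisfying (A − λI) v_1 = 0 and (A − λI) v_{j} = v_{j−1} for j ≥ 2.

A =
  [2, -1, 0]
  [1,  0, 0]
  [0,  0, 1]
A Jordan chain for λ = 1 of length 2:
v_1 = (1, 1, 0)ᵀ
v_2 = (1, 0, 0)ᵀ

Let N = A − (1)·I. We want v_2 with N^2 v_2 = 0 but N^1 v_2 ≠ 0; then v_{j-1} := N · v_j for j = 2, …, 2.

Pick v_2 = (1, 0, 0)ᵀ.
Then v_1 = N · v_2 = (1, 1, 0)ᵀ.

Sanity check: (A − (1)·I) v_1 = (0, 0, 0)ᵀ = 0. ✓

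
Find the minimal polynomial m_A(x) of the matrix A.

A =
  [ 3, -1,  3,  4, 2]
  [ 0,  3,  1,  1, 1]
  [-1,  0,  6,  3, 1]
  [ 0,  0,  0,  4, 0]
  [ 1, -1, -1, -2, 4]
x^2 - 8*x + 16

The characteristic polynomial is χ_A(x) = (x - 4)^5, so the eigenvalues are known. The minimal polynomial is
  m_A(x) = Π_λ (x − λ)^{k_λ}
where k_λ is the size of the *largest* Jordan block for λ (equivalently, the smallest k with (A − λI)^k v = 0 for every generalised eigenvector v of λ).

  λ = 4: largest Jordan block has size 2, contributing (x − 4)^2

So m_A(x) = (x - 4)^2 = x^2 - 8*x + 16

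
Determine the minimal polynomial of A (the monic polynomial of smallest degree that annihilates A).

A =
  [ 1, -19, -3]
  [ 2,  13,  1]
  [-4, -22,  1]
x^3 - 15*x^2 + 75*x - 125

The characteristic polynomial is χ_A(x) = (x - 5)^3, so the eigenvalues are known. The minimal polynomial is
  m_A(x) = Π_λ (x − λ)^{k_λ}
where k_λ is the size of the *largest* Jordan block for λ (equivalently, the smallest k with (A − λI)^k v = 0 for every generalised eigenvector v of λ).

  λ = 5: largest Jordan block has size 3, contributing (x − 5)^3

So m_A(x) = (x - 5)^3 = x^3 - 15*x^2 + 75*x - 125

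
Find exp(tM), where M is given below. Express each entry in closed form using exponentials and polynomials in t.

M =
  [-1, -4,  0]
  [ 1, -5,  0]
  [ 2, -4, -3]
e^{tM} =
  [2*t*exp(-3*t) + exp(-3*t), -4*t*exp(-3*t), 0]
  [t*exp(-3*t), -2*t*exp(-3*t) + exp(-3*t), 0]
  [2*t*exp(-3*t), -4*t*exp(-3*t), exp(-3*t)]

Strategy: write M = P · J · P⁻¹ where J is a Jordan canonical form, so e^{tM} = P · e^{tJ} · P⁻¹, and e^{tJ} can be computed block-by-block.

M has Jordan form
J =
  [-3,  1,  0]
  [ 0, -3,  0]
  [ 0,  0, -3]
(up to reordering of blocks).

Per-block formulas:
  For a 2×2 Jordan block J_2(-3): exp(t · J_2(-3)) = e^(-3t)·(I + t·N), where N is the 2×2 nilpotent shift.
  For a 1×1 block at λ = -3: exp(t · [-3]) = [e^(-3t)].

After assembling e^{tJ} and conjugating by P, we get:

e^{tM} =
  [2*t*exp(-3*t) + exp(-3*t), -4*t*exp(-3*t), 0]
  [t*exp(-3*t), -2*t*exp(-3*t) + exp(-3*t), 0]
  [2*t*exp(-3*t), -4*t*exp(-3*t), exp(-3*t)]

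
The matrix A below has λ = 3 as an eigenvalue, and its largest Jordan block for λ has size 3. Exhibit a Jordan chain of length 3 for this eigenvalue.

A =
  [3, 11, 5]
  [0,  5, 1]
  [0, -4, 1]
A Jordan chain for λ = 3 of length 3:
v_1 = (2, 0, 0)ᵀ
v_2 = (11, 2, -4)ᵀ
v_3 = (0, 1, 0)ᵀ

Let N = A − (3)·I. We want v_3 with N^3 v_3 = 0 but N^2 v_3 ≠ 0; then v_{j-1} := N · v_j for j = 3, …, 2.

Pick v_3 = (0, 1, 0)ᵀ.
Then v_2 = N · v_3 = (11, 2, -4)ᵀ.
Then v_1 = N · v_2 = (2, 0, 0)ᵀ.

Sanity check: (A − (3)·I) v_1 = (0, 0, 0)ᵀ = 0. ✓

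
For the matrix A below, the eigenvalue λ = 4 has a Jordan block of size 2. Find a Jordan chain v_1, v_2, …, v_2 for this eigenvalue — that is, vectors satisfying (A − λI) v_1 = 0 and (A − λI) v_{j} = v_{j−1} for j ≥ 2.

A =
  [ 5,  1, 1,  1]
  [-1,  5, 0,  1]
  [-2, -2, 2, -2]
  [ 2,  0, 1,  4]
A Jordan chain for λ = 4 of length 2:
v_1 = (1, -1, -2, 2)ᵀ
v_2 = (1, 0, 0, 0)ᵀ

Let N = A − (4)·I. We want v_2 with N^2 v_2 = 0 but N^1 v_2 ≠ 0; then v_{j-1} := N · v_j for j = 2, …, 2.

Pick v_2 = (1, 0, 0, 0)ᵀ.
Then v_1 = N · v_2 = (1, -1, -2, 2)ᵀ.

Sanity check: (A − (4)·I) v_1 = (0, 0, 0, 0)ᵀ = 0. ✓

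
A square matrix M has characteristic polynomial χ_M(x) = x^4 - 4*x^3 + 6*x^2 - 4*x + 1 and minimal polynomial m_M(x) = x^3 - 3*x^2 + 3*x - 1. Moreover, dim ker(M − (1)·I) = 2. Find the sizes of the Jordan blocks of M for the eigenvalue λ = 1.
Block sizes for λ = 1: [3, 1]

Step 1 — from the characteristic polynomial, algebraic multiplicity of λ = 1 is 4. From dim ker(M − (1)·I) = 2, there are exactly 2 Jordan blocks for λ = 1.
Step 2 — from the minimal polynomial, the factor (x − 1)^3 tells us the largest block for λ = 1 has size 3.
Step 3 — with total size 4, 2 blocks, and largest block 3, the block sizes (in nonincreasing order) are [3, 1].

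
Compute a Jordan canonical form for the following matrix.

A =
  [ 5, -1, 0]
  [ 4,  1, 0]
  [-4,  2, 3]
J_2(3) ⊕ J_1(3)

The characteristic polynomial is
  det(x·I − A) = x^3 - 9*x^2 + 27*x - 27 = (x - 3)^3

Eigenvalues and multiplicities (the geometric multiplicity of λ is n − rank(A − λI), which equals the number of Jordan blocks for λ):
  λ = 3: algebraic multiplicity = 3, geometric multiplicity = 2

Determining the block sizes for each eigenvalue:
  λ = 3: 2 blocks summing to 3 forces exactly one block of size 2 and the rest size 1 → block sizes [2, 1]

Assembling the blocks gives a Jordan form
J =
  [3, 1, 0]
  [0, 3, 0]
  [0, 0, 3]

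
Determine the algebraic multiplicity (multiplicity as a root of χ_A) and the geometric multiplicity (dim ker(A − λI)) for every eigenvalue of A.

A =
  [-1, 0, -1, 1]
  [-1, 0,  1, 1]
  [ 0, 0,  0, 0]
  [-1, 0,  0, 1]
λ = 0: alg = 4, geom = 2

Step 1 — factor the characteristic polynomial to read off the algebraic multiplicities:
  χ_A(x) = x^4

Step 2 — compute geometric multiplicities via the rank-nullity identity g(λ) = n − rank(A − λI):
  rank(A − (0)·I) = 2, so dim ker(A − (0)·I) = n − 2 = 2

Summary:
  λ = 0: algebraic multiplicity = 4, geometric multiplicity = 2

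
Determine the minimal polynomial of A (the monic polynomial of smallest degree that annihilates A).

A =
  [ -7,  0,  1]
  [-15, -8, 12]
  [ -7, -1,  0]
x^3 + 15*x^2 + 75*x + 125

The characteristic polynomial is χ_A(x) = (x + 5)^3, so the eigenvalues are known. The minimal polynomial is
  m_A(x) = Π_λ (x − λ)^{k_λ}
where k_λ is the size of the *largest* Jordan block for λ (equivalently, the smallest k with (A − λI)^k v = 0 for every generalised eigenvector v of λ).

  λ = -5: largest Jordan block has size 3, contributing (x + 5)^3

So m_A(x) = (x + 5)^3 = x^3 + 15*x^2 + 75*x + 125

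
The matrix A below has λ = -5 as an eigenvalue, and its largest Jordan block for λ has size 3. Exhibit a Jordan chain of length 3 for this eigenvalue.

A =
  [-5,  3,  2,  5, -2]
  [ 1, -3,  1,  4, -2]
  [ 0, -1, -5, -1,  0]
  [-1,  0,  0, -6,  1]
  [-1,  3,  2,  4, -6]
A Jordan chain for λ = -5 of length 3:
v_1 = (-2, 0, -2, 0, -2)ᵀ
v_2 = (3, 2, -1, 0, 3)ᵀ
v_3 = (0, 1, 0, 0, 0)ᵀ

Let N = A − (-5)·I. We want v_3 with N^3 v_3 = 0 but N^2 v_3 ≠ 0; then v_{j-1} := N · v_j for j = 3, …, 2.

Pick v_3 = (0, 1, 0, 0, 0)ᵀ.
Then v_2 = N · v_3 = (3, 2, -1, 0, 3)ᵀ.
Then v_1 = N · v_2 = (-2, 0, -2, 0, -2)ᵀ.

Sanity check: (A − (-5)·I) v_1 = (0, 0, 0, 0, 0)ᵀ = 0. ✓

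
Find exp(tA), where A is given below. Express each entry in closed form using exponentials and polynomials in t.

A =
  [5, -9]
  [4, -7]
e^{tA} =
  [6*t*exp(-t) + exp(-t), -9*t*exp(-t)]
  [4*t*exp(-t), -6*t*exp(-t) + exp(-t)]

Strategy: write A = P · J · P⁻¹ where J is a Jordan canonical form, so e^{tA} = P · e^{tJ} · P⁻¹, and e^{tJ} can be computed block-by-block.

A has Jordan form
J =
  [-1,  1]
  [ 0, -1]
(up to reordering of blocks).

Per-block formulas:
  For a 2×2 Jordan block J_2(-1): exp(t · J_2(-1)) = e^(-1t)·(I + t·N), where N is the 2×2 nilpotent shift.

After assembling e^{tJ} and conjugating by P, we get:

e^{tA} =
  [6*t*exp(-t) + exp(-t), -9*t*exp(-t)]
  [4*t*exp(-t), -6*t*exp(-t) + exp(-t)]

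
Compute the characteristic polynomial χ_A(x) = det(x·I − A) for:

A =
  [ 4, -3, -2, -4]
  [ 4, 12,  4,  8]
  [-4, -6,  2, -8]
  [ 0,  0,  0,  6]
x^4 - 24*x^3 + 216*x^2 - 864*x + 1296

Expanding det(x·I − A) (e.g. by cofactor expansion or by noting that A is similar to its Jordan form J, which has the same characteristic polynomial as A) gives
  χ_A(x) = x^4 - 24*x^3 + 216*x^2 - 864*x + 1296
which factors as (x - 6)^4. The eigenvalues (with algebraic multiplicities) are λ = 6 with multiplicity 4.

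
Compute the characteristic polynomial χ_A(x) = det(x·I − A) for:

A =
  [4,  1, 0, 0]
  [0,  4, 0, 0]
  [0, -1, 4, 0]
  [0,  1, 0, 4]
x^4 - 16*x^3 + 96*x^2 - 256*x + 256

Expanding det(x·I − A) (e.g. by cofactor expansion or by noting that A is similar to its Jordan form J, which has the same characteristic polynomial as A) gives
  χ_A(x) = x^4 - 16*x^3 + 96*x^2 - 256*x + 256
which factors as (x - 4)^4. The eigenvalues (with algebraic multiplicities) are λ = 4 with multiplicity 4.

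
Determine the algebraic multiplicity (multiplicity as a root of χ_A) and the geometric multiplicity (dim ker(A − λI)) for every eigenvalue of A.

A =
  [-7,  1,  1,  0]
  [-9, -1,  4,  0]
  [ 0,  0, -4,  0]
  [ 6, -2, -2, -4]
λ = -4: alg = 4, geom = 2

Step 1 — factor the characteristic polynomial to read off the algebraic multiplicities:
  χ_A(x) = (x + 4)^4

Step 2 — compute geometric multiplicities via the rank-nullity identity g(λ) = n − rank(A − λI):
  rank(A − (-4)·I) = 2, so dim ker(A − (-4)·I) = n − 2 = 2

Summary:
  λ = -4: algebraic multiplicity = 4, geometric multiplicity = 2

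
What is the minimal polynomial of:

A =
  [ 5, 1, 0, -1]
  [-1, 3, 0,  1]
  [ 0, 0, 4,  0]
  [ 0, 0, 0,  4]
x^2 - 8*x + 16

The characteristic polynomial is χ_A(x) = (x - 4)^4, so the eigenvalues are known. The minimal polynomial is
  m_A(x) = Π_λ (x − λ)^{k_λ}
where k_λ is the size of the *largest* Jordan block for λ (equivalently, the smallest k with (A − λI)^k v = 0 for every generalised eigenvector v of λ).

  λ = 4: largest Jordan block has size 2, contributing (x − 4)^2

So m_A(x) = (x - 4)^2 = x^2 - 8*x + 16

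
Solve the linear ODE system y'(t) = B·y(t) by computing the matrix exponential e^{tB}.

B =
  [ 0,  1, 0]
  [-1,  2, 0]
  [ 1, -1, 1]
e^{tB} =
  [-t*exp(t) + exp(t), t*exp(t), 0]
  [-t*exp(t), t*exp(t) + exp(t), 0]
  [t*exp(t), -t*exp(t), exp(t)]

Strategy: write B = P · J · P⁻¹ where J is a Jordan canonical form, so e^{tB} = P · e^{tJ} · P⁻¹, and e^{tJ} can be computed block-by-block.

B has Jordan form
J =
  [1, 1, 0]
  [0, 1, 0]
  [0, 0, 1]
(up to reordering of blocks).

Per-block formulas:
  For a 1×1 block at λ = 1: exp(t · [1]) = [e^(1t)].
  For a 2×2 Jordan block J_2(1): exp(t · J_2(1)) = e^(1t)·(I + t·N), where N is the 2×2 nilpotent shift.

After assembling e^{tJ} and conjugating by P, we get:

e^{tB} =
  [-t*exp(t) + exp(t), t*exp(t), 0]
  [-t*exp(t), t*exp(t) + exp(t), 0]
  [t*exp(t), -t*exp(t), exp(t)]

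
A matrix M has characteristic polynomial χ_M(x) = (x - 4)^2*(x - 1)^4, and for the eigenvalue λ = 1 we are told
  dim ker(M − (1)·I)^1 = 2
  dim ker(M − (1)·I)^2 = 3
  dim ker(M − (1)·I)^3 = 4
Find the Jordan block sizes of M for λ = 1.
Block sizes for λ = 1: [3, 1]

From the dimensions of kernels of powers, the number of Jordan blocks of size at least j is d_j − d_{j−1} where d_j = dim ker(N^j) (with d_0 = 0). Computing the differences gives [2, 1, 1].
The number of blocks of size exactly k is (#blocks of size ≥ k) − (#blocks of size ≥ k + 1), so the partition is: 1 block(s) of size 1, 1 block(s) of size 3.
In nonincreasing order the block sizes are [3, 1].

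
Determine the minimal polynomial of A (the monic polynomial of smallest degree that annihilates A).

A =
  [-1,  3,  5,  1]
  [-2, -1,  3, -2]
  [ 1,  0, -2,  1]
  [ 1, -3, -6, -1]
x^4 + 5*x^3 + 9*x^2 + 7*x + 2

The characteristic polynomial is χ_A(x) = (x + 1)^3*(x + 2), so the eigenvalues are known. The minimal polynomial is
  m_A(x) = Π_λ (x − λ)^{k_λ}
where k_λ is the size of the *largest* Jordan block for λ (equivalently, the smallest k with (A − λI)^k v = 0 for every generalised eigenvector v of λ).

  λ = -2: largest Jordan block has size 1, contributing (x + 2)
  λ = -1: largest Jordan block has size 3, contributing (x + 1)^3

So m_A(x) = (x + 1)^3*(x + 2) = x^4 + 5*x^3 + 9*x^2 + 7*x + 2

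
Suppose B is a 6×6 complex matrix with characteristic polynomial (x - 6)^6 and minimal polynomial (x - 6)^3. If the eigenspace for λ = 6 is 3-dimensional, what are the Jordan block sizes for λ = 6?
Block sizes for λ = 6: [3, 2, 1]

Step 1 — from the characteristic polynomial, algebraic multiplicity of λ = 6 is 6. From dim ker(B − (6)·I) = 3, there are exactly 3 Jordan blocks for λ = 6.
Step 2 — from the minimal polynomial, the factor (x − 6)^3 tells us the largest block for λ = 6 has size 3.
Step 3 — with total size 6, 3 blocks, and largest block 3, the block sizes (in nonincreasing order) are [3, 2, 1].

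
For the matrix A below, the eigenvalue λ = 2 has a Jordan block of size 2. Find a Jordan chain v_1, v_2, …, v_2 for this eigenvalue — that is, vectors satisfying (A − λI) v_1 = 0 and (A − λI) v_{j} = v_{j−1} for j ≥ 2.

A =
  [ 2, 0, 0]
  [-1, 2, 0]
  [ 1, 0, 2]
A Jordan chain for λ = 2 of length 2:
v_1 = (0, -1, 1)ᵀ
v_2 = (1, 0, 0)ᵀ

Let N = A − (2)·I. We want v_2 with N^2 v_2 = 0 but N^1 v_2 ≠ 0; then v_{j-1} := N · v_j for j = 2, …, 2.

Pick v_2 = (1, 0, 0)ᵀ.
Then v_1 = N · v_2 = (0, -1, 1)ᵀ.

Sanity check: (A − (2)·I) v_1 = (0, 0, 0)ᵀ = 0. ✓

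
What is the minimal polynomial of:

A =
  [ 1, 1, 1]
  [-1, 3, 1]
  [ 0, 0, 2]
x^2 - 4*x + 4

The characteristic polynomial is χ_A(x) = (x - 2)^3, so the eigenvalues are known. The minimal polynomial is
  m_A(x) = Π_λ (x − λ)^{k_λ}
where k_λ is the size of the *largest* Jordan block for λ (equivalently, the smallest k with (A − λI)^k v = 0 for every generalised eigenvector v of λ).

  λ = 2: largest Jordan block has size 2, contributing (x − 2)^2

So m_A(x) = (x - 2)^2 = x^2 - 4*x + 4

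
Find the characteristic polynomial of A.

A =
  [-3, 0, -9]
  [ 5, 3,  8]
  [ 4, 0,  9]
x^3 - 9*x^2 + 27*x - 27

Expanding det(x·I − A) (e.g. by cofactor expansion or by noting that A is similar to its Jordan form J, which has the same characteristic polynomial as A) gives
  χ_A(x) = x^3 - 9*x^2 + 27*x - 27
which factors as (x - 3)^3. The eigenvalues (with algebraic multiplicities) are λ = 3 with multiplicity 3.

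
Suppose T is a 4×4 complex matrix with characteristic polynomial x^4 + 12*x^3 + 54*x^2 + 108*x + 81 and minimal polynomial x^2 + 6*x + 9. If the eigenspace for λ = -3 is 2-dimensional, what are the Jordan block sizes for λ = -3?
Block sizes for λ = -3: [2, 2]

Step 1 — from the characteristic polynomial, algebraic multiplicity of λ = -3 is 4. From dim ker(T − (-3)·I) = 2, there are exactly 2 Jordan blocks for λ = -3.
Step 2 — from the minimal polynomial, the factor (x + 3)^2 tells us the largest block for λ = -3 has size 2.
Step 3 — with total size 4, 2 blocks, and largest block 2, the block sizes (in nonincreasing order) are [2, 2].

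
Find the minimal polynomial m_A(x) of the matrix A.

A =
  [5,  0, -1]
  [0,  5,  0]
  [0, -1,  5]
x^3 - 15*x^2 + 75*x - 125

The characteristic polynomial is χ_A(x) = (x - 5)^3, so the eigenvalues are known. The minimal polynomial is
  m_A(x) = Π_λ (x − λ)^{k_λ}
where k_λ is the size of the *largest* Jordan block for λ (equivalently, the smallest k with (A − λI)^k v = 0 for every generalised eigenvector v of λ).

  λ = 5: largest Jordan block has size 3, contributing (x − 5)^3

So m_A(x) = (x - 5)^3 = x^3 - 15*x^2 + 75*x - 125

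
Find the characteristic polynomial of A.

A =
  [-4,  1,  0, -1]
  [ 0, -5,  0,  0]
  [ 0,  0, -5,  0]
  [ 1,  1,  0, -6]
x^4 + 20*x^3 + 150*x^2 + 500*x + 625

Expanding det(x·I − A) (e.g. by cofactor expansion or by noting that A is similar to its Jordan form J, which has the same characteristic polynomial as A) gives
  χ_A(x) = x^4 + 20*x^3 + 150*x^2 + 500*x + 625
which factors as (x + 5)^4. The eigenvalues (with algebraic multiplicities) are λ = -5 with multiplicity 4.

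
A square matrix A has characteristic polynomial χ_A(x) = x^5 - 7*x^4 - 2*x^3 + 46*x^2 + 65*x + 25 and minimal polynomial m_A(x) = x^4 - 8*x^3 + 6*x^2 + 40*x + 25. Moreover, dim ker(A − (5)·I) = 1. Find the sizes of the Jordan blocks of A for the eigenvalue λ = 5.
Block sizes for λ = 5: [2]

Step 1 — from the characteristic polynomial, algebraic multiplicity of λ = 5 is 2. From dim ker(A − (5)·I) = 1, there are exactly 1 Jordan blocks for λ = 5.
Step 2 — from the minimal polynomial, the factor (x − 5)^2 tells us the largest block for λ = 5 has size 2.
Step 3 — with total size 2, 1 blocks, and largest block 2, the block sizes (in nonincreasing order) are [2].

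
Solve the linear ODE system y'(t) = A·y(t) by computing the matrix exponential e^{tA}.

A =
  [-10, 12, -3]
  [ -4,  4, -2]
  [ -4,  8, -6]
e^{tA} =
  [-6*t*exp(-4*t) + exp(-4*t), 12*t*exp(-4*t), -3*t*exp(-4*t)]
  [-4*t*exp(-4*t), 8*t*exp(-4*t) + exp(-4*t), -2*t*exp(-4*t)]
  [-4*t*exp(-4*t), 8*t*exp(-4*t), -2*t*exp(-4*t) + exp(-4*t)]

Strategy: write A = P · J · P⁻¹ where J is a Jordan canonical form, so e^{tA} = P · e^{tJ} · P⁻¹, and e^{tJ} can be computed block-by-block.

A has Jordan form
J =
  [-4,  1,  0]
  [ 0, -4,  0]
  [ 0,  0, -4]
(up to reordering of blocks).

Per-block formulas:
  For a 2×2 Jordan block J_2(-4): exp(t · J_2(-4)) = e^(-4t)·(I + t·N), where N is the 2×2 nilpotent shift.
  For a 1×1 block at λ = -4: exp(t · [-4]) = [e^(-4t)].

After assembling e^{tJ} and conjugating by P, we get:

e^{tA} =
  [-6*t*exp(-4*t) + exp(-4*t), 12*t*exp(-4*t), -3*t*exp(-4*t)]
  [-4*t*exp(-4*t), 8*t*exp(-4*t) + exp(-4*t), -2*t*exp(-4*t)]
  [-4*t*exp(-4*t), 8*t*exp(-4*t), -2*t*exp(-4*t) + exp(-4*t)]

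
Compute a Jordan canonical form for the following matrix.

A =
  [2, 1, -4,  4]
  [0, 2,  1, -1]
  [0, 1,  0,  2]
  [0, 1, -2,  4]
J_3(2) ⊕ J_1(2)

The characteristic polynomial is
  det(x·I − A) = x^4 - 8*x^3 + 24*x^2 - 32*x + 16 = (x - 2)^4

Eigenvalues and multiplicities (the geometric multiplicity of λ is n − rank(A − λI), which equals the number of Jordan blocks for λ):
  λ = 2: algebraic multiplicity = 4, geometric multiplicity = 2

Determining the block sizes for each eigenvalue:
  λ = 2: with am = 4 and gm = 2, the partition is not yet determined (e.g. several partitions of 4 into 2 parts exist). Let N = A − (2)·I. Computing rank(N^1) = 2, rank(N^2) = 1, rank(N^3) = 0; the number of blocks of size ≥ j is rank(N^{j−1}) − rank(N^j), giving [2, 1, 1]. So we have 1 block(s) of size 3, 1 block(s) of size 1 → block sizes [3, 1]

Assembling the blocks gives a Jordan form
J =
  [2, 1, 0, 0]
  [0, 2, 1, 0]
  [0, 0, 2, 0]
  [0, 0, 0, 2]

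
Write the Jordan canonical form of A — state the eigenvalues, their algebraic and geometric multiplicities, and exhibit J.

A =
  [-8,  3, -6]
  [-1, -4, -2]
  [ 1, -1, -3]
J_2(-5) ⊕ J_1(-5)

The characteristic polynomial is
  det(x·I − A) = x^3 + 15*x^2 + 75*x + 125 = (x + 5)^3

Eigenvalues and multiplicities (the geometric multiplicity of λ is n − rank(A − λI), which equals the number of Jordan blocks for λ):
  λ = -5: algebraic multiplicity = 3, geometric multiplicity = 2

Determining the block sizes for each eigenvalue:
  λ = -5: 2 blocks summing to 3 forces exactly one block of size 2 and the rest size 1 → block sizes [2, 1]

Assembling the blocks gives a Jordan form
J =
  [-5,  1,  0]
  [ 0, -5,  0]
  [ 0,  0, -5]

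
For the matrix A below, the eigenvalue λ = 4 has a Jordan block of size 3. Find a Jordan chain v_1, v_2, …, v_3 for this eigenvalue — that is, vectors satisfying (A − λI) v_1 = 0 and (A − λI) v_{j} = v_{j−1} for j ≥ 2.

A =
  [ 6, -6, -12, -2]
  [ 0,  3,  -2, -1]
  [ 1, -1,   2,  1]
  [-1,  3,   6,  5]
A Jordan chain for λ = 4 of length 3:
v_1 = (-6, -1, -1, 3)ᵀ
v_2 = (2, 0, 1, -1)ᵀ
v_3 = (1, 0, 0, 0)ᵀ

Let N = A − (4)·I. We want v_3 with N^3 v_3 = 0 but N^2 v_3 ≠ 0; then v_{j-1} := N · v_j for j = 3, …, 2.

Pick v_3 = (1, 0, 0, 0)ᵀ.
Then v_2 = N · v_3 = (2, 0, 1, -1)ᵀ.
Then v_1 = N · v_2 = (-6, -1, -1, 3)ᵀ.

Sanity check: (A − (4)·I) v_1 = (0, 0, 0, 0)ᵀ = 0. ✓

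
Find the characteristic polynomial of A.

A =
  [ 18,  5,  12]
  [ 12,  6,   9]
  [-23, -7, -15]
x^3 - 9*x^2 + 27*x - 27

Expanding det(x·I − A) (e.g. by cofactor expansion or by noting that A is similar to its Jordan form J, which has the same characteristic polynomial as A) gives
  χ_A(x) = x^3 - 9*x^2 + 27*x - 27
which factors as (x - 3)^3. The eigenvalues (with algebraic multiplicities) are λ = 3 with multiplicity 3.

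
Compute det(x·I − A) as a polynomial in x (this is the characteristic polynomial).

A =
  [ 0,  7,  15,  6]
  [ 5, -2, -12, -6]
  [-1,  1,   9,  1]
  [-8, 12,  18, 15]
x^4 - 22*x^3 + 181*x^2 - 660*x + 900

Expanding det(x·I − A) (e.g. by cofactor expansion or by noting that A is similar to its Jordan form J, which has the same characteristic polynomial as A) gives
  χ_A(x) = x^4 - 22*x^3 + 181*x^2 - 660*x + 900
which factors as (x - 6)^2*(x - 5)^2. The eigenvalues (with algebraic multiplicities) are λ = 5 with multiplicity 2, λ = 6 with multiplicity 2.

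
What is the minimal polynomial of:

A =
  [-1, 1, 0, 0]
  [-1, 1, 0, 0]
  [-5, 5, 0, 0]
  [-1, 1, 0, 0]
x^2

The characteristic polynomial is χ_A(x) = x^4, so the eigenvalues are known. The minimal polynomial is
  m_A(x) = Π_λ (x − λ)^{k_λ}
where k_λ is the size of the *largest* Jordan block for λ (equivalently, the smallest k with (A − λI)^k v = 0 for every generalised eigenvector v of λ).

  λ = 0: largest Jordan block has size 2, contributing (x − 0)^2

So m_A(x) = x^2 = x^2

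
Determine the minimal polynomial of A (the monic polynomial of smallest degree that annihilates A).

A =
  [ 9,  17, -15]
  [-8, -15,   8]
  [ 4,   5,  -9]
x^3 + 15*x^2 + 75*x + 125

The characteristic polynomial is χ_A(x) = (x + 5)^3, so the eigenvalues are known. The minimal polynomial is
  m_A(x) = Π_λ (x − λ)^{k_λ}
where k_λ is the size of the *largest* Jordan block for λ (equivalently, the smallest k with (A − λI)^k v = 0 for every generalised eigenvector v of λ).

  λ = -5: largest Jordan block has size 3, contributing (x + 5)^3

So m_A(x) = (x + 5)^3 = x^3 + 15*x^2 + 75*x + 125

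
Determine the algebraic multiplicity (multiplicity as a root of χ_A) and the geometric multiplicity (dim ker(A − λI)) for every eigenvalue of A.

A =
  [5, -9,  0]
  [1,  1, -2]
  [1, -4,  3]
λ = 2: alg = 2, geom = 1; λ = 5: alg = 1, geom = 1

Step 1 — factor the characteristic polynomial to read off the algebraic multiplicities:
  χ_A(x) = (x - 5)*(x - 2)^2

Step 2 — compute geometric multiplicities via the rank-nullity identity g(λ) = n − rank(A − λI):
  rank(A − (2)·I) = 2, so dim ker(A − (2)·I) = n − 2 = 1
  rank(A − (5)·I) = 2, so dim ker(A − (5)·I) = n − 2 = 1

Summary:
  λ = 2: algebraic multiplicity = 2, geometric multiplicity = 1
  λ = 5: algebraic multiplicity = 1, geometric multiplicity = 1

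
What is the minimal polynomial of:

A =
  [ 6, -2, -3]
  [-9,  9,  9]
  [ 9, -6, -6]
x^2 - 6*x + 9

The characteristic polynomial is χ_A(x) = (x - 3)^3, so the eigenvalues are known. The minimal polynomial is
  m_A(x) = Π_λ (x − λ)^{k_λ}
where k_λ is the size of the *largest* Jordan block for λ (equivalently, the smallest k with (A − λI)^k v = 0 for every generalised eigenvector v of λ).

  λ = 3: largest Jordan block has size 2, contributing (x − 3)^2

So m_A(x) = (x - 3)^2 = x^2 - 6*x + 9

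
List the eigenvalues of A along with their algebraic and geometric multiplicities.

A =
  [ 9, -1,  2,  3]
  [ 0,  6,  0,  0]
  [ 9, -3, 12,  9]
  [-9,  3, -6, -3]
λ = 6: alg = 4, geom = 3

Step 1 — factor the characteristic polynomial to read off the algebraic multiplicities:
  χ_A(x) = (x - 6)^4

Step 2 — compute geometric multiplicities via the rank-nullity identity g(λ) = n − rank(A − λI):
  rank(A − (6)·I) = 1, so dim ker(A − (6)·I) = n − 1 = 3

Summary:
  λ = 6: algebraic multiplicity = 4, geometric multiplicity = 3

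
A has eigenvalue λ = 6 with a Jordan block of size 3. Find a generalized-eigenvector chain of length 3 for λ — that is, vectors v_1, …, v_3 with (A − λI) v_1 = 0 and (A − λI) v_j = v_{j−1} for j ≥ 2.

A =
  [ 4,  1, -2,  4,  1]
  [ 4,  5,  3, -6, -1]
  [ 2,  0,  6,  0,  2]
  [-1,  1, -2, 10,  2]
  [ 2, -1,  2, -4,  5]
A Jordan chain for λ = 6 of length 3:
v_1 = (2, -2, 0, 2, -2)ᵀ
v_2 = (-2, 4, 2, -1, 2)ᵀ
v_3 = (1, 0, 0, 0, 0)ᵀ

Let N = A − (6)·I. We want v_3 with N^3 v_3 = 0 but N^2 v_3 ≠ 0; then v_{j-1} := N · v_j for j = 3, …, 2.

Pick v_3 = (1, 0, 0, 0, 0)ᵀ.
Then v_2 = N · v_3 = (-2, 4, 2, -1, 2)ᵀ.
Then v_1 = N · v_2 = (2, -2, 0, 2, -2)ᵀ.

Sanity check: (A − (6)·I) v_1 = (0, 0, 0, 0, 0)ᵀ = 0. ✓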